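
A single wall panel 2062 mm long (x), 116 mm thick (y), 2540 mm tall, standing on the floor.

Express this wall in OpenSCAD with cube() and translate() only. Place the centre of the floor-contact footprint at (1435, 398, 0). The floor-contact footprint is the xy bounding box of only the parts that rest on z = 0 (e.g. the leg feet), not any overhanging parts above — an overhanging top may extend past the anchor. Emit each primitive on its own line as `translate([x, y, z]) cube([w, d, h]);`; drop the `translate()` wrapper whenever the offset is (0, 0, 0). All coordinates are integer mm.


translate([404, 340, 0]) cube([2062, 116, 2540]);


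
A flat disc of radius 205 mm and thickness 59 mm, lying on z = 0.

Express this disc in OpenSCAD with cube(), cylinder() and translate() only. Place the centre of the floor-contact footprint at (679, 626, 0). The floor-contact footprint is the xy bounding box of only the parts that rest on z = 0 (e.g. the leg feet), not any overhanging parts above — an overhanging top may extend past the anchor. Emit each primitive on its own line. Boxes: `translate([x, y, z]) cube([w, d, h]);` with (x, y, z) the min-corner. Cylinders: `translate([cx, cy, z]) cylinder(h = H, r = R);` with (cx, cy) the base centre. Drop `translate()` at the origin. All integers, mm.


translate([679, 626, 0]) cylinder(h = 59, r = 205);


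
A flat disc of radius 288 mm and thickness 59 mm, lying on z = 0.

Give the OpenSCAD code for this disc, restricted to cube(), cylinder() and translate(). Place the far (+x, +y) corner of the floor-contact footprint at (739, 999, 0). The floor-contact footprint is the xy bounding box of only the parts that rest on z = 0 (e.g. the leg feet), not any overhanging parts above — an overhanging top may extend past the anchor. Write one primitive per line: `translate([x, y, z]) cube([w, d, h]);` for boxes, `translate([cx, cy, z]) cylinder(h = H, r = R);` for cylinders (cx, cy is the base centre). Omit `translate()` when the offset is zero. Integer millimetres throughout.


translate([451, 711, 0]) cylinder(h = 59, r = 288);


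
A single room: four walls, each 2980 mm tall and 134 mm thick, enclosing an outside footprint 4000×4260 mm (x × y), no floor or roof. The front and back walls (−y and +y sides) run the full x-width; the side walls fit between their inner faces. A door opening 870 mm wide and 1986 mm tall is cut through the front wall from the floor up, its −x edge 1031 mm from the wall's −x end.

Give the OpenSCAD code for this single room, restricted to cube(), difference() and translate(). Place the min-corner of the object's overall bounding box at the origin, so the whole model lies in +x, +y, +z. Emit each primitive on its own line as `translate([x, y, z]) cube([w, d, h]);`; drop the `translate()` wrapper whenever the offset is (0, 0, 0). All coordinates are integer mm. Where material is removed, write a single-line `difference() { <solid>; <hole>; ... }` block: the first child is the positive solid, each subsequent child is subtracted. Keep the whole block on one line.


difference() { cube([4000, 134, 2980]); translate([1031, 0, 0]) cube([870, 134, 1986]); }
translate([0, 4126, 0]) cube([4000, 134, 2980]);
translate([0, 134, 0]) cube([134, 3992, 2980]);
translate([3866, 134, 0]) cube([134, 3992, 2980]);


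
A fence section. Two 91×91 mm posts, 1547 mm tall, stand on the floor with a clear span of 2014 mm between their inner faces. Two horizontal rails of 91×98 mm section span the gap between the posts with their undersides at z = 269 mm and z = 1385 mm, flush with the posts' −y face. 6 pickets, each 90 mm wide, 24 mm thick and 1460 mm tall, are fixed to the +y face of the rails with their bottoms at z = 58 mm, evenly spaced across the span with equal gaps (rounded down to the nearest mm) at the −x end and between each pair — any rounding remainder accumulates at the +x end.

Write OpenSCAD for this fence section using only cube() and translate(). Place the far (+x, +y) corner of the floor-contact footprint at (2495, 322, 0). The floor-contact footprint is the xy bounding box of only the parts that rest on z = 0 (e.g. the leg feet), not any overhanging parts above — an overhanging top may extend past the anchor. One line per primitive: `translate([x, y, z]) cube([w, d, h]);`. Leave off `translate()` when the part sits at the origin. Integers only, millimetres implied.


translate([299, 231, 0]) cube([91, 91, 1547]);
translate([2404, 231, 0]) cube([91, 91, 1547]);
translate([390, 231, 269]) cube([2014, 91, 98]);
translate([390, 231, 1385]) cube([2014, 91, 98]);
translate([600, 322, 58]) cube([90, 24, 1460]);
translate([900, 322, 58]) cube([90, 24, 1460]);
translate([1200, 322, 58]) cube([90, 24, 1460]);
translate([1500, 322, 58]) cube([90, 24, 1460]);
translate([1800, 322, 58]) cube([90, 24, 1460]);
translate([2100, 322, 58]) cube([90, 24, 1460]);


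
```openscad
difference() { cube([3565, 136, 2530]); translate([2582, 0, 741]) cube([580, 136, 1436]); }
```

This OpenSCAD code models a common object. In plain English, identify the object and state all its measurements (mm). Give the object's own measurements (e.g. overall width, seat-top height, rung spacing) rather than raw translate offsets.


A wall 3565 mm long (x), 136 mm thick (y), 2530 mm tall, with a rectangular window opening cut through it. The opening is 580 mm wide and 1436 mm tall; its sill is at z = 741 mm and its near (−x) edge is 2582 mm from the wall's −x end. The opening passes through the full wall thickness.


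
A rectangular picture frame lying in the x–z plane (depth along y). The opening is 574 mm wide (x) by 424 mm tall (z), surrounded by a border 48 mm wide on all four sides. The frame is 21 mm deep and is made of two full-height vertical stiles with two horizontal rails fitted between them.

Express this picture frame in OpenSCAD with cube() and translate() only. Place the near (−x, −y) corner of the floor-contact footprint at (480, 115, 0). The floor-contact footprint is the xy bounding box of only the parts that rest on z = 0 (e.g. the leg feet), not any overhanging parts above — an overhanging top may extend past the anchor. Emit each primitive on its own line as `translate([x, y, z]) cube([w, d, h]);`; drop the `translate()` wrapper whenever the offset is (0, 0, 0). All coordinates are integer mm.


translate([480, 115, 0]) cube([48, 21, 520]);
translate([1102, 115, 0]) cube([48, 21, 520]);
translate([528, 115, 0]) cube([574, 21, 48]);
translate([528, 115, 472]) cube([574, 21, 48]);


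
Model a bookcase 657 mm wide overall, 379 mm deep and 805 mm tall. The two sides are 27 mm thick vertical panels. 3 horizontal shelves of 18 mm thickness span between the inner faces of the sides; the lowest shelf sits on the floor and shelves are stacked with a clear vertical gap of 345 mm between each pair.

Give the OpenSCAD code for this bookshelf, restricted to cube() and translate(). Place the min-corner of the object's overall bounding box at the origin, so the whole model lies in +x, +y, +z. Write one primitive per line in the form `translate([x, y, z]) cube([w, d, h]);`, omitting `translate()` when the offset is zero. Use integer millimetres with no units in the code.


cube([27, 379, 805]);
translate([630, 0, 0]) cube([27, 379, 805]);
translate([27, 0, 0]) cube([603, 379, 18]);
translate([27, 0, 363]) cube([603, 379, 18]);
translate([27, 0, 726]) cube([603, 379, 18]);


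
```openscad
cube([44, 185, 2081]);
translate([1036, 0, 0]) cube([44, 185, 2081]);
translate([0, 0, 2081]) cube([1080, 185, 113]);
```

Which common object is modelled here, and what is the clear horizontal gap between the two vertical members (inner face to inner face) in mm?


A door frame. The clear opening width is 992 mm.

Two 2081 mm tall posts with a header on top — a door frame. The left jamb is 44 mm wide at x = 0; the right jamb starts at x = 1036. The clear opening is 1036 − 44 = 992 mm.


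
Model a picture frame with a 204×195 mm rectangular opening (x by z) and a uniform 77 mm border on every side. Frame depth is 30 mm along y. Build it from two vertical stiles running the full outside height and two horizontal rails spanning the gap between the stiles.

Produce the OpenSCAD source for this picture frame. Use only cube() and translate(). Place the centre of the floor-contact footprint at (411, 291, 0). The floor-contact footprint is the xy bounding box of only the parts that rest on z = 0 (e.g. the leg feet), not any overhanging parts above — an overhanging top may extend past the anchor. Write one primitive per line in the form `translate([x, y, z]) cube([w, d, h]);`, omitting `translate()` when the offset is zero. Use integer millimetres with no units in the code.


translate([232, 276, 0]) cube([77, 30, 349]);
translate([513, 276, 0]) cube([77, 30, 349]);
translate([309, 276, 0]) cube([204, 30, 77]);
translate([309, 276, 272]) cube([204, 30, 77]);


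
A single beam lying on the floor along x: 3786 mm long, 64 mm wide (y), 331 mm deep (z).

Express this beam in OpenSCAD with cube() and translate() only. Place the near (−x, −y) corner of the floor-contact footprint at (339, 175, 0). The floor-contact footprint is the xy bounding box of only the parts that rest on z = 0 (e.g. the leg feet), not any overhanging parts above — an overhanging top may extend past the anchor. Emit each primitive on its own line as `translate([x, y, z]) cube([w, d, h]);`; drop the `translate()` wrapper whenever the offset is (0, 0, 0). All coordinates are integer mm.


translate([339, 175, 0]) cube([3786, 64, 331]);


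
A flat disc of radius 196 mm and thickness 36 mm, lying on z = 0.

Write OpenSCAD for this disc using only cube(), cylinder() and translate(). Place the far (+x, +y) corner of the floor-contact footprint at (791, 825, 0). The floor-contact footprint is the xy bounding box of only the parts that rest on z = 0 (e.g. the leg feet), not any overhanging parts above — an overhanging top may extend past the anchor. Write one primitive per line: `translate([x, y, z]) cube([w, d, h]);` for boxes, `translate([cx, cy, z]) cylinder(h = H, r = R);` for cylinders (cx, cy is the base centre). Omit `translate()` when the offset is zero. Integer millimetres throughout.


translate([595, 629, 0]) cylinder(h = 36, r = 196);


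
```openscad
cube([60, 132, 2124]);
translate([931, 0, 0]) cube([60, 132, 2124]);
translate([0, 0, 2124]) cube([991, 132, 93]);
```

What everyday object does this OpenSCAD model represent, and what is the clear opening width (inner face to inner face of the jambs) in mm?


A door frame. The clear opening width is 871 mm.

Two 2124 mm tall posts with a header on top — a door frame. The left jamb is 60 mm wide at x = 0; the right jamb starts at x = 931. The clear opening is 931 − 60 = 871 mm.


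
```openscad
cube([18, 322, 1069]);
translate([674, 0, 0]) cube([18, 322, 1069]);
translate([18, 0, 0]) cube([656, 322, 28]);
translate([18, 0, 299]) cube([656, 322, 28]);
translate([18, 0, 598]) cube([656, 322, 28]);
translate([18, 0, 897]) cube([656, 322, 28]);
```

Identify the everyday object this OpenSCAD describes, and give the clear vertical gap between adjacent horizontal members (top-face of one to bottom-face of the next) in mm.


A bookshelf. The clear shelf gap is 271 mm.

Two tall side panels with 4 horizontal boards between them — a bookshelf. The first two shelf undersides are at z = 0 and z = 299; with shelf thickness 28, the clear gap is 299 − 0 − 28 = 271 mm.


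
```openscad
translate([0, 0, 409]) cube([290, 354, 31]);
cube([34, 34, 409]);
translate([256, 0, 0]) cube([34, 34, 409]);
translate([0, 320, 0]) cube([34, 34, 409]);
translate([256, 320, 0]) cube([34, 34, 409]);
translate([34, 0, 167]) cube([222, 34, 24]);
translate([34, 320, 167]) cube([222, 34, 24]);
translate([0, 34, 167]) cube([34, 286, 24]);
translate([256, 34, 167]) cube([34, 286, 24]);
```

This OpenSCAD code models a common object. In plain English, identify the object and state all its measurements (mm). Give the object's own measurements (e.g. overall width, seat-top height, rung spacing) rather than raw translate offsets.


A simple wooden stool: a rectangular seat 290 mm (x) by 354 mm (y), 31 mm thick, top face at z = 440 mm, on four square legs, each 34×34 mm in cross-section. The legs rest on z = 0, each flush with a corner of the seat. Four stretchers, 34 mm wide and 24 mm tall, connect adjacent legs with their undersides at z = 167 mm, each running between the inner faces of the legs it joins and aligned with the legs' outer faces on the other axis.


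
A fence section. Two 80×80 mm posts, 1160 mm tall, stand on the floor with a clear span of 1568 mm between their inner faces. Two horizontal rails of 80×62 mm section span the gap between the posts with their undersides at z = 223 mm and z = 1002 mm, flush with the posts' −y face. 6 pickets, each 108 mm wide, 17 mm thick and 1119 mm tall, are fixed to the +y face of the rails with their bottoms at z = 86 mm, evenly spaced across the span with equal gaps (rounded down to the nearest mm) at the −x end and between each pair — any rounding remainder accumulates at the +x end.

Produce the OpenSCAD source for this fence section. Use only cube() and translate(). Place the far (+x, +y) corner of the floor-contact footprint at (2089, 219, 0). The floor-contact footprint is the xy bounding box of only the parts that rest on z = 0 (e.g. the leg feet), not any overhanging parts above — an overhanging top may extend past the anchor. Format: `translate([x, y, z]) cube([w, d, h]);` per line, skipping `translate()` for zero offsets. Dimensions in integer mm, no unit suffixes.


translate([361, 139, 0]) cube([80, 80, 1160]);
translate([2009, 139, 0]) cube([80, 80, 1160]);
translate([441, 139, 223]) cube([1568, 80, 62]);
translate([441, 139, 1002]) cube([1568, 80, 62]);
translate([572, 219, 86]) cube([108, 17, 1119]);
translate([811, 219, 86]) cube([108, 17, 1119]);
translate([1050, 219, 86]) cube([108, 17, 1119]);
translate([1289, 219, 86]) cube([108, 17, 1119]);
translate([1528, 219, 86]) cube([108, 17, 1119]);
translate([1767, 219, 86]) cube([108, 17, 1119]);


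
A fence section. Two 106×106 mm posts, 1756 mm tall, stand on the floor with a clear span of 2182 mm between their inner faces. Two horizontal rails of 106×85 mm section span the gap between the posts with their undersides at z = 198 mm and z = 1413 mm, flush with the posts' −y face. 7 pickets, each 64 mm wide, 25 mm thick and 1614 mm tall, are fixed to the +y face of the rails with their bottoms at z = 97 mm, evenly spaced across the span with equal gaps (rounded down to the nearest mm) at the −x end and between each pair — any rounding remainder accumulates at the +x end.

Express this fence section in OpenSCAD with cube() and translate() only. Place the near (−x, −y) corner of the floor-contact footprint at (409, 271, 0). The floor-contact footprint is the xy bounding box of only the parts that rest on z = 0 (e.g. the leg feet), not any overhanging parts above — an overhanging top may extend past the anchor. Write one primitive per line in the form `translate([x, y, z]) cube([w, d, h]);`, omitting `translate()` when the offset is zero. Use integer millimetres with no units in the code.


translate([409, 271, 0]) cube([106, 106, 1756]);
translate([2697, 271, 0]) cube([106, 106, 1756]);
translate([515, 271, 198]) cube([2182, 106, 85]);
translate([515, 271, 1413]) cube([2182, 106, 85]);
translate([731, 377, 97]) cube([64, 25, 1614]);
translate([1011, 377, 97]) cube([64, 25, 1614]);
translate([1291, 377, 97]) cube([64, 25, 1614]);
translate([1571, 377, 97]) cube([64, 25, 1614]);
translate([1851, 377, 97]) cube([64, 25, 1614]);
translate([2131, 377, 97]) cube([64, 25, 1614]);
translate([2411, 377, 97]) cube([64, 25, 1614]);


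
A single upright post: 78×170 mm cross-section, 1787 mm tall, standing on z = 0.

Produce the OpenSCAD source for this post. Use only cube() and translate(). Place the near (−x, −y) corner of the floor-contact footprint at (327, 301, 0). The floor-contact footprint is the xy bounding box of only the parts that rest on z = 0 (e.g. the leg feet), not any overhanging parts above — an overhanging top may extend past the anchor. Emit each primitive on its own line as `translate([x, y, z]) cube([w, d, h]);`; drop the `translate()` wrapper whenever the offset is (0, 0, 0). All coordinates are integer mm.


translate([327, 301, 0]) cube([78, 170, 1787]);


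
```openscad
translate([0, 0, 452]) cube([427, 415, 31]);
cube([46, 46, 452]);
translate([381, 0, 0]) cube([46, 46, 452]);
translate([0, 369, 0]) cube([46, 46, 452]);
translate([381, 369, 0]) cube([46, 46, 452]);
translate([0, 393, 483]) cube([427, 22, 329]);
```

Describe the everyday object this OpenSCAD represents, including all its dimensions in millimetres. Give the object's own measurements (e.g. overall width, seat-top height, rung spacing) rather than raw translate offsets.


A chair. The seat is a 427×415×31 mm slab with its top at z = 483 mm, on four 46×46 mm corner legs (flush with the seat edges, standing on z = 0). A flat backrest 22 mm thick, 329 mm tall, spans the full seat width and rises from the seat top along its +y edge, rear face flush with the rear of the seat.


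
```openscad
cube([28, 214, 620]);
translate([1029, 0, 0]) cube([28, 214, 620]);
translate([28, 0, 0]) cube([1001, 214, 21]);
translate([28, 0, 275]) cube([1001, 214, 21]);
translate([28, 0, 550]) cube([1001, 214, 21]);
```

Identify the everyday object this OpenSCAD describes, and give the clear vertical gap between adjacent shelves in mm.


A bookshelf. The clear shelf gap is 254 mm.

Two tall side panels with 3 horizontal boards between them — a bookshelf. The first two shelf undersides are at z = 0 and z = 275; with shelf thickness 21, the clear gap is 275 − 0 − 21 = 254 mm.


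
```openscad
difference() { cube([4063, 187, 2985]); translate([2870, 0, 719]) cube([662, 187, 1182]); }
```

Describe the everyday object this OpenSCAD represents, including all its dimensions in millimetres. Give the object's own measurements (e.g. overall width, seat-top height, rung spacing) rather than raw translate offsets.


A wall 4063 mm long (x), 187 mm thick (y), 2985 mm tall, with a rectangular window opening cut through it. The opening is 662 mm wide and 1182 mm tall; its sill is at z = 719 mm and its near (−x) edge is 2870 mm from the wall's −x end. The opening passes through the full wall thickness.


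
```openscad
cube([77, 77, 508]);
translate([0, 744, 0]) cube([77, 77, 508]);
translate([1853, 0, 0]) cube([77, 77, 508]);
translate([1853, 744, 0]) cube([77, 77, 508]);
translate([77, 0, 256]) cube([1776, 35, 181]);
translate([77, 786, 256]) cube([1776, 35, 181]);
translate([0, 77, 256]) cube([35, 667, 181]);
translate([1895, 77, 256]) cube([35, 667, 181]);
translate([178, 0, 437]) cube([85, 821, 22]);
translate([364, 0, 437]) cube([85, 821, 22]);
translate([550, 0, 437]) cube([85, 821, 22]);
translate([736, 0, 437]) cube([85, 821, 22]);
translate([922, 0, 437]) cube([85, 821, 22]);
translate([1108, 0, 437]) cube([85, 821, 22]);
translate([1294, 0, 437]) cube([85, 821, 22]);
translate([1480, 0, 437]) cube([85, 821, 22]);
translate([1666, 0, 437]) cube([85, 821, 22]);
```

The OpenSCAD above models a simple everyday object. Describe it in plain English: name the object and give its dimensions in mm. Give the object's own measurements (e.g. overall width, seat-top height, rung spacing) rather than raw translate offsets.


A bed frame 1930 mm long (x) by 821 mm wide (y). Four 77×77 mm corner posts, 508 mm tall, at the corners of the footprint. Four rails of 35 mm thickness and 181 mm height run between adjacent posts with their undersides at z = 256 mm, their outer faces flush with the outside of the frame (the two x-running rails run between the posts' inner faces; the two y-running rails run between the posts' inner faces). 9 slats, each 85 mm wide (x) and 22 mm thick, lie across the top of the two x-running rails, running the full 821 mm width of the frame in y; along x they sit between the end posts with a 101 mm gap after the −x posts and between neighbouring slats, leaving 102 mm before the +x posts.


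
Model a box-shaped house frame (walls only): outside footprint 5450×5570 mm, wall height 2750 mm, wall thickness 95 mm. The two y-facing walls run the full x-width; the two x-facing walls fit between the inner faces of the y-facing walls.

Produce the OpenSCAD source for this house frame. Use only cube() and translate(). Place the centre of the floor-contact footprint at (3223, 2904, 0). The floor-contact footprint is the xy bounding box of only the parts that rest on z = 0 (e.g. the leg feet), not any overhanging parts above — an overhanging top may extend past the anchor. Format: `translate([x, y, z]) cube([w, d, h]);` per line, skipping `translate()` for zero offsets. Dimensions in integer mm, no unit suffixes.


translate([498, 119, 0]) cube([5450, 95, 2750]);
translate([498, 5594, 0]) cube([5450, 95, 2750]);
translate([498, 214, 0]) cube([95, 5380, 2750]);
translate([5853, 214, 0]) cube([95, 5380, 2750]);


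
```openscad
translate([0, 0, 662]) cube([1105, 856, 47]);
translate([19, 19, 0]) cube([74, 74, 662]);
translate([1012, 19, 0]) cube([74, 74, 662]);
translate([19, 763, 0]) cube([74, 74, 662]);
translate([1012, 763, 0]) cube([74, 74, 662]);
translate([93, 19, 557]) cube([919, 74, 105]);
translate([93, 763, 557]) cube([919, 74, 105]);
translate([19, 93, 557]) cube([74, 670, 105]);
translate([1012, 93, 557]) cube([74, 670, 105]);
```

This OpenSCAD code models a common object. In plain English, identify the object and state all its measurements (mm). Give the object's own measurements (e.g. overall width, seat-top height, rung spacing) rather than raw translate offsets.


A rectangular dining table. The top is 1105×856×47 mm with its upper surface at z = 709 mm. It stands on four 74×74 mm square legs, each inset 19 mm from the nearest pair of top edges, running from the floor to the underside of the top. Four apron rails, 74 mm thick and 105 mm tall, run between adjacent legs with their top edges flush with the underside of the top and their outer faces flush with the legs' outer faces.


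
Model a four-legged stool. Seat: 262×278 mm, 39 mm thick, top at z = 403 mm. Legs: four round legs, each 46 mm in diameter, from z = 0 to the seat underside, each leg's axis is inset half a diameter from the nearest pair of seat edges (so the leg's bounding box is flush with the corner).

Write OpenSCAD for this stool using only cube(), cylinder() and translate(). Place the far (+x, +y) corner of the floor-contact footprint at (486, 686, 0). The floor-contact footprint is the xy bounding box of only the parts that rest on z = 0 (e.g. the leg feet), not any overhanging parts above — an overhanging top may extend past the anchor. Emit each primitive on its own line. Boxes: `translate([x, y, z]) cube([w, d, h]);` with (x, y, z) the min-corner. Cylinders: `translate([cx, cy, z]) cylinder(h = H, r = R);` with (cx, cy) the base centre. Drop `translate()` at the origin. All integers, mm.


translate([224, 408, 364]) cube([262, 278, 39]);
translate([247, 431, 0]) cylinder(h = 364, r = 23);
translate([463, 431, 0]) cylinder(h = 364, r = 23);
translate([247, 663, 0]) cylinder(h = 364, r = 23);
translate([463, 663, 0]) cylinder(h = 364, r = 23);


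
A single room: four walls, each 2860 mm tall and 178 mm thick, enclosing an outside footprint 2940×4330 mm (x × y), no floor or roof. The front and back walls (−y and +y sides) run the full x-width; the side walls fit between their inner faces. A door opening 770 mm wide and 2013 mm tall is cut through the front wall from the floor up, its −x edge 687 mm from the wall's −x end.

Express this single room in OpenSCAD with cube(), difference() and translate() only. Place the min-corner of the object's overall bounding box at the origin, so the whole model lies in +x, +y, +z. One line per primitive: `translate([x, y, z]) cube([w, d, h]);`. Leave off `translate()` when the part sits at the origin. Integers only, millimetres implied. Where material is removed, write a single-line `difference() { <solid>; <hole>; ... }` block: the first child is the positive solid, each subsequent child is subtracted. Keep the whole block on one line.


difference() { cube([2940, 178, 2860]); translate([687, 0, 0]) cube([770, 178, 2013]); }
translate([0, 4152, 0]) cube([2940, 178, 2860]);
translate([0, 178, 0]) cube([178, 3974, 2860]);
translate([2762, 178, 0]) cube([178, 3974, 2860]);


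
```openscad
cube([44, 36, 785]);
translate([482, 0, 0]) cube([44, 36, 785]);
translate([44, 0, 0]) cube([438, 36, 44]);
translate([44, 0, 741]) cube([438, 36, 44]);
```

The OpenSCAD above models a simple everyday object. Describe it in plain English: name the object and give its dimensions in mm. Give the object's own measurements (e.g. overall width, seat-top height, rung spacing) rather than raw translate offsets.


A rectangular picture frame lying in the x–z plane (depth along y). The opening is 438 mm wide (x) by 697 mm tall (z), surrounded by a border 44 mm wide on all four sides. The frame is 36 mm deep and is made of two full-height vertical stiles with two horizontal rails fitted between them.


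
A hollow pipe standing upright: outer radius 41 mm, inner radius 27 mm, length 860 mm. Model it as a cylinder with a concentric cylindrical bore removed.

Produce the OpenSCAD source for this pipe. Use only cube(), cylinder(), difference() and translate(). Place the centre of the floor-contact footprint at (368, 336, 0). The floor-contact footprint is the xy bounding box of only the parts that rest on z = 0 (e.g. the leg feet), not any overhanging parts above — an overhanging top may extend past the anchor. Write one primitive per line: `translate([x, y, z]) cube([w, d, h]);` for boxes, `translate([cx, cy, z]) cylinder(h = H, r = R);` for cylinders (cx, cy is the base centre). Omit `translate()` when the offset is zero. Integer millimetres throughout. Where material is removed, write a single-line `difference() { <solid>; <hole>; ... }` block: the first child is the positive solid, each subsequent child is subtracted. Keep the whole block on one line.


difference() { translate([368, 336, 0]) cylinder(h = 860, r = 41); translate([368, 336, 0]) cylinder(h = 860, r = 27); }


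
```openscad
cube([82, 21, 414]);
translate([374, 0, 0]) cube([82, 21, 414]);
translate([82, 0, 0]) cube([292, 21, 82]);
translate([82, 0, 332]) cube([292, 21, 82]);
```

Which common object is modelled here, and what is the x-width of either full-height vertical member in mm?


A picture frame. The border width is 82 mm.

Four thin pieces enclosing a rectangular opening — a picture frame. The two full-height stiles are 414 mm tall; the top rail sits at z = 332 and is 82 mm tall, so the border above the opening is 414 − 332 = 82 mm, matching the stile x-width.


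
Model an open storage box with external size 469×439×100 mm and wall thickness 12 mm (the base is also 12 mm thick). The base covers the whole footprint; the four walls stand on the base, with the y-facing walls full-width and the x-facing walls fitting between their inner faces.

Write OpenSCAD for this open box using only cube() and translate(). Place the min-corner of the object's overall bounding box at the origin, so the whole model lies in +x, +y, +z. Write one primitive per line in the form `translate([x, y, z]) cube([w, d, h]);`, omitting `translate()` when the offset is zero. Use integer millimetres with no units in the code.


cube([469, 439, 12]);
translate([0, 0, 12]) cube([469, 12, 88]);
translate([0, 427, 12]) cube([469, 12, 88]);
translate([0, 12, 12]) cube([12, 415, 88]);
translate([457, 12, 12]) cube([12, 415, 88]);


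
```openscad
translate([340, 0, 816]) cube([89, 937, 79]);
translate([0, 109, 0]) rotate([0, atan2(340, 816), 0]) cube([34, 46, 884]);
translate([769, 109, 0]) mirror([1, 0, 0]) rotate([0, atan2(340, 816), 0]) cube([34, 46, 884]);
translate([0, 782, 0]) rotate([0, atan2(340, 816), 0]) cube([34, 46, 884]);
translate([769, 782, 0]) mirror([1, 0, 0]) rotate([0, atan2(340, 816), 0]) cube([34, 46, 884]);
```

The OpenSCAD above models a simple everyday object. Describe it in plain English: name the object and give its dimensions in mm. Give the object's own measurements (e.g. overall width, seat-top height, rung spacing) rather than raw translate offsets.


A sawhorse. A 89×937×79 mm beam (x, y, z) sits on two A-frame leg pairs. Each pair is two raked legs of 34×46 mm section (46 mm along y) splaying symmetrically in x. Each leg rises 816 mm vertically over 340 mm of horizontal reach and is 884 mm long along its own axis. Every leg's outer bottom edge rests on the floor and its outer top edge meets a bottom edge of the beam — the left legs (tilting toward +x) meet the beam's −x bottom edge, the right legs (their mirror images, tilting toward −x) meet its +x bottom edge — so the leg tops tuck under the beam, the beam's underside is 816 mm above the floor, and the feet are 769 mm apart outside-to-outside with the beam centred between them. The two leg pairs are set in 109 mm from either end of the beam.


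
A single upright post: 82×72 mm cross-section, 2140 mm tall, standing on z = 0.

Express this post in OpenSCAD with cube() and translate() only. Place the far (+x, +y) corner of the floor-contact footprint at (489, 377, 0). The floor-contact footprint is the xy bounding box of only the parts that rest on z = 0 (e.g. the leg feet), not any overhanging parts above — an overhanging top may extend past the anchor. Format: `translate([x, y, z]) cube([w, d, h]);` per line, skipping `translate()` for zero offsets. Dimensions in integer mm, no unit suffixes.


translate([407, 305, 0]) cube([82, 72, 2140]);


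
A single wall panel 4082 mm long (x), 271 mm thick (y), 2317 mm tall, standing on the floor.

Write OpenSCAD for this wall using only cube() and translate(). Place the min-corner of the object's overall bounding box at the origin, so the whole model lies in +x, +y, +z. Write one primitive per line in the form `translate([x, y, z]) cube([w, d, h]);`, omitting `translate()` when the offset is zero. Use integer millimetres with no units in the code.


cube([4082, 271, 2317]);


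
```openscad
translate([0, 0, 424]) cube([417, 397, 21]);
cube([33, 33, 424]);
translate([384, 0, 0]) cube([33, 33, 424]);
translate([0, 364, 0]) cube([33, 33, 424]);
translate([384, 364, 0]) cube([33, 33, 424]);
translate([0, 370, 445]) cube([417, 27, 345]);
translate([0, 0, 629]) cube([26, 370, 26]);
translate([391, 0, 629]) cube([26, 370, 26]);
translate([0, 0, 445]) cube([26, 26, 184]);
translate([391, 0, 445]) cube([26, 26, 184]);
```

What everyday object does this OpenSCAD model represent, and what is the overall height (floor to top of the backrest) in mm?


A chair. The overall height is 790 mm.

A slab on four corner posts with a tall panel at the back — a chair. The seat slab sits at z = 424 with thickness 21, and the 345 mm backrest starts at the seat top, so the overall height is 424 + 21 + 345 = 790 mm.


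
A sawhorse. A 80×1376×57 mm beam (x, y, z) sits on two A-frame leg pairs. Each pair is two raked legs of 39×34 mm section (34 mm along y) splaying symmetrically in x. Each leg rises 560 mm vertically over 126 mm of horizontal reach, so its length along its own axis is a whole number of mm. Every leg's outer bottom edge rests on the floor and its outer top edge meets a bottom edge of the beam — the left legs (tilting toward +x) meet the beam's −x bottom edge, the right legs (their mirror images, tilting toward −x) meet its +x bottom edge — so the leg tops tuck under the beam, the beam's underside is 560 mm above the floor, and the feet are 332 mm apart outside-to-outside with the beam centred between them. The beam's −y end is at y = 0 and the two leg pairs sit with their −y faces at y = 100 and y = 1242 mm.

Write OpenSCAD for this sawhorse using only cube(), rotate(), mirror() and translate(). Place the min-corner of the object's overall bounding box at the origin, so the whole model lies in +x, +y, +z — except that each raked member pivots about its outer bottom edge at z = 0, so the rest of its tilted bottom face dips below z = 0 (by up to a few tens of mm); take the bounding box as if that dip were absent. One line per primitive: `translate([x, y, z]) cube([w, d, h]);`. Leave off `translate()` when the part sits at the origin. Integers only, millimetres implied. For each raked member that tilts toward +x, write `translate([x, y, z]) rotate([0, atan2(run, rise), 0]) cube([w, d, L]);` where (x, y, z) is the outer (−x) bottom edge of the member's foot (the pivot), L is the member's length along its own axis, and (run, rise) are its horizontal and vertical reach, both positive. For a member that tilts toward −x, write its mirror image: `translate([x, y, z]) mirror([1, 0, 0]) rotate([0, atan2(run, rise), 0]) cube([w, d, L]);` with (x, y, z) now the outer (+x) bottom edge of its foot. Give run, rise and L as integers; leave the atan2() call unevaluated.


translate([126, 0, 560]) cube([80, 1376, 57]);
translate([0, 100, 0]) rotate([0, atan2(126, 560), 0]) cube([39, 34, 574]);
translate([332, 100, 0]) mirror([1, 0, 0]) rotate([0, atan2(126, 560), 0]) cube([39, 34, 574]);
translate([0, 1242, 0]) rotate([0, atan2(126, 560), 0]) cube([39, 34, 574]);
translate([332, 1242, 0]) mirror([1, 0, 0]) rotate([0, atan2(126, 560), 0]) cube([39, 34, 574]);


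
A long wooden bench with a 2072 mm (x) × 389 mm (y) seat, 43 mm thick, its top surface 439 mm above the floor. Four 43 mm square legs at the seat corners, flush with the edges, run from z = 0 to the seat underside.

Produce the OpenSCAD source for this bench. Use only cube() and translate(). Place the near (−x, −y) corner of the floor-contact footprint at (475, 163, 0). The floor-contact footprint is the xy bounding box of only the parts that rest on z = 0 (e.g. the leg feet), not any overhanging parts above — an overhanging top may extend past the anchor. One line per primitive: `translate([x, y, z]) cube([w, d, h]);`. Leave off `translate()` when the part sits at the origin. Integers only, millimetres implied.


translate([475, 163, 396]) cube([2072, 389, 43]);
translate([475, 163, 0]) cube([43, 43, 396]);
translate([475, 509, 0]) cube([43, 43, 396]);
translate([2504, 163, 0]) cube([43, 43, 396]);
translate([2504, 509, 0]) cube([43, 43, 396]);


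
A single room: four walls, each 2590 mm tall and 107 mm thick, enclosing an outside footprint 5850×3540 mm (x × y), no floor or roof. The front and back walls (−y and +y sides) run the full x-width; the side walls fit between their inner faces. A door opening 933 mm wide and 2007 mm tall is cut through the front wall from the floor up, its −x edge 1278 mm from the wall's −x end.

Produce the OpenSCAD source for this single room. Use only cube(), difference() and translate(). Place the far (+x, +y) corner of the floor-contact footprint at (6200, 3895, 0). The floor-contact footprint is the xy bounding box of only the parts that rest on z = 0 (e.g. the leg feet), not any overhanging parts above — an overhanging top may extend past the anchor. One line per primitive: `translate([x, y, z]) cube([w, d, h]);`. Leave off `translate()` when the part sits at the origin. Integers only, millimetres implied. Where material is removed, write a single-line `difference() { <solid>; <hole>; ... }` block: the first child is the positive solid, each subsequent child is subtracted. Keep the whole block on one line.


difference() { translate([350, 355, 0]) cube([5850, 107, 2590]); translate([1628, 355, 0]) cube([933, 107, 2007]); }
translate([350, 3788, 0]) cube([5850, 107, 2590]);
translate([350, 462, 0]) cube([107, 3326, 2590]);
translate([6093, 462, 0]) cube([107, 3326, 2590]);


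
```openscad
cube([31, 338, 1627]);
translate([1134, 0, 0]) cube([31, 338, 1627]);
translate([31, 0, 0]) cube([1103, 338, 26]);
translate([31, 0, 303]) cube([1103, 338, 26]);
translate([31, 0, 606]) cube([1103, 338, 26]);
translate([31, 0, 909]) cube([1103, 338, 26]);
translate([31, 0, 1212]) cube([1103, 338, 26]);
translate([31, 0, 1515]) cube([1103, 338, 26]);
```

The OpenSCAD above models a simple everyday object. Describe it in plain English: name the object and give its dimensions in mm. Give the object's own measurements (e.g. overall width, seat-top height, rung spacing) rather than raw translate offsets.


An open bookshelf. Two side panels, each 31 mm thick, 338 mm deep and 1627 mm tall, stand 1165 mm apart (outside-to-outside). Between them sit 6 shelves, each 26 mm thick and 338 mm deep, spanning the full gap between the sides. The bottom shelf rests on the floor (its underside at z = 0) and the clear gap between one shelf's top and the next shelf's underside is 277 mm.


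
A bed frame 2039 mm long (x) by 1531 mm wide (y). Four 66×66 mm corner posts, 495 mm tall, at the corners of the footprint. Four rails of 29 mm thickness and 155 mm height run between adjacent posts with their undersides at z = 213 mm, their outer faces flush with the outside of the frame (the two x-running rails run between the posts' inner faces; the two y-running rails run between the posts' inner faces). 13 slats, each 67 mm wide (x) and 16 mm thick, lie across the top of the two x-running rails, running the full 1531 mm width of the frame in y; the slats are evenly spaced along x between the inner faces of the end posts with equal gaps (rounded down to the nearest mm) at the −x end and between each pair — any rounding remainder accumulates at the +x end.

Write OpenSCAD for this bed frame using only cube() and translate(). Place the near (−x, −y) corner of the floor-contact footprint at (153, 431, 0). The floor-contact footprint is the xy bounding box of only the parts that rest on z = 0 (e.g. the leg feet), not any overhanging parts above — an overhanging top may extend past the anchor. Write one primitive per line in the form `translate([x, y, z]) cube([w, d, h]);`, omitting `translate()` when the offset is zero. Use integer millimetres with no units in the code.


// slat z = rail_z + rail_h = 213 + 155 = 368
// slat gap = ⌊(1907 − 13·67) / 14⌋ = 74
translate([153, 431, 0]) cube([66, 66, 495]);
translate([153, 1896, 0]) cube([66, 66, 495]);
translate([2126, 431, 0]) cube([66, 66, 495]);
translate([2126, 1896, 0]) cube([66, 66, 495]);
translate([219, 431, 213]) cube([1907, 29, 155]);
translate([219, 1933, 213]) cube([1907, 29, 155]);
translate([153, 497, 213]) cube([29, 1399, 155]);
translate([2163, 497, 213]) cube([29, 1399, 155]);
translate([293, 431, 368]) cube([67, 1531, 16]);
translate([434, 431, 368]) cube([67, 1531, 16]);
translate([575, 431, 368]) cube([67, 1531, 16]);
translate([716, 431, 368]) cube([67, 1531, 16]);
translate([857, 431, 368]) cube([67, 1531, 16]);
translate([998, 431, 368]) cube([67, 1531, 16]);
translate([1139, 431, 368]) cube([67, 1531, 16]);
translate([1280, 431, 368]) cube([67, 1531, 16]);
translate([1421, 431, 368]) cube([67, 1531, 16]);
translate([1562, 431, 368]) cube([67, 1531, 16]);
translate([1703, 431, 368]) cube([67, 1531, 16]);
translate([1844, 431, 368]) cube([67, 1531, 16]);
translate([1985, 431, 368]) cube([67, 1531, 16]);


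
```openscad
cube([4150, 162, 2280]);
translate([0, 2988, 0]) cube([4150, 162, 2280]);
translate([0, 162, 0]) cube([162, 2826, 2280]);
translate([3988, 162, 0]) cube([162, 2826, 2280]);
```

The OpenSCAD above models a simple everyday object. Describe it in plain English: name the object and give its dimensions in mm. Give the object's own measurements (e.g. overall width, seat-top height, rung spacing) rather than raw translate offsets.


The wall frame of a small rectangular building: four walls, each 2280 mm tall and 162 mm thick, enclosing a footprint 4150 mm (x) by 3150 mm (y) outside-to-outside, with no floor or roof. The front and back walls (the −y and +y sides) span the full width; the two side walls fit between them.


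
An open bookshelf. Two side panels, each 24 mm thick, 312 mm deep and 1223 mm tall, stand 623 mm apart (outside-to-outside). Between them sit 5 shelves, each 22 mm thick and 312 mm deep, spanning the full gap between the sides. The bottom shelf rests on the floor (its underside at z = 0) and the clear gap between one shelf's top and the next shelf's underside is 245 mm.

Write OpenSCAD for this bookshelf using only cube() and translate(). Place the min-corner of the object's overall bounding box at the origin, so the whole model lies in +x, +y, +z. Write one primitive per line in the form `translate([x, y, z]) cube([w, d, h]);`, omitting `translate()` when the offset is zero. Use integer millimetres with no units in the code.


cube([24, 312, 1223]);
translate([599, 0, 0]) cube([24, 312, 1223]);
translate([24, 0, 0]) cube([575, 312, 22]);
translate([24, 0, 267]) cube([575, 312, 22]);
translate([24, 0, 534]) cube([575, 312, 22]);
translate([24, 0, 801]) cube([575, 312, 22]);
translate([24, 0, 1068]) cube([575, 312, 22]);
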